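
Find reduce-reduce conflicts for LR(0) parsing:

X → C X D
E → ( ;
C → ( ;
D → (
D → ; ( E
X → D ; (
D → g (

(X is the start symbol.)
No reduce-reduce conflicts

A reduce-reduce conflict occurs when an LR(0) state has two complete items [A → α .] and [B → β .] — both call for a reduction, and with no lookahead the parser cannot choose between them.

Augment with X' → X and build the canonical LR(0) collection (I0 = CLOSURE({[X' → . X]}), then GOTO on every symbol after a dot until no new states appear). It has 18 states:
  I0: { [C → . ( ;], [D → . (], [D → . ; ( E], [D → . g (], [X → . C X D], [X → . D ; (], [X' → . X] }  — shift
  I1: { [C → ( . ;], [D → ( .] }  — shift, reduce
  I2: { [D → ; . ( E] }  — shift
  I3: { [C → . ( ;], [D → . (], [D → . ; ( E], [D → . g (], [X → . C X D], [X → . D ; (], [X → C . X D] }  — shift
  I4: { [X → D . ; (] }  — shift
  I5: { [X' → X .] }  — accept
  I6: { [D → g . (] }  — shift
  I7: { [D → g ( .] }  — reduce
  I8: { [X → D ; . (] }  — shift
  I9: { [X → D ; ( .] }  — reduce
  I10: { [D → . (], [D → . ; ( E], [D → . g (], [X → C X . D] }  — shift
  I11: { [D → ( .] }  — reduce
  I12: { [X → C X D .] }  — reduce
  I13: { [D → ; ( . E], [E → . ( ;] }  — shift
  I14: { [E → ( . ;] }  — shift
  I15: { [D → ; ( E .] }  — reduce
  I16: { [E → ( ; .] }  — reduce
  I17: { [C → ( ; .] }  — reduce

No state contains more than one complete item.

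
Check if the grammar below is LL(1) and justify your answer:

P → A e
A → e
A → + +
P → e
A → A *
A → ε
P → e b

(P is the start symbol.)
Relevant sets:
  FIRST(A) = { '*', '+', 'e', ε }
  FOLLOW(A) = { '*', 'e' }

For P:
  PREDICT(P → A e) = { '*', '+', 'e' }
  PREDICT(P → e) = { 'e' }
  PREDICT(P → e b) = { 'e' }
For A:
  PREDICT(A → e) = { 'e' }
  PREDICT(A → '+' '+') = { '+' }
  PREDICT(A → A '*') = { '*', '+', 'e' }
  PREDICT(A → ε) = { '*', 'e' }

Conflict found: Predict set conflict for P: { 'e' }
The grammar is NOT LL(1).

Answer: No. Predict set conflict for P: { 'e' }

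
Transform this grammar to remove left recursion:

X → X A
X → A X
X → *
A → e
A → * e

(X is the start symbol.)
X is directly left-recursive. The standard transformation for
  A → A α₁ | ... | A α_m | β₁ | ... | β_n
is
  A  → β₁ A' | ... | β_n A'
  A' → α₁ A' | ... | α_m A' | ε

X → A X becomes X → A X X'
X → * becomes X → * X'
X → X A becomes X' → A X'
Add X' → ε

Productions for other non-terminals are unchanged:
  A → e
  A → * e

Resulting grammar:
X → A X X'
X → * X'
X' → A X'
X' → ε
A → e
A → * e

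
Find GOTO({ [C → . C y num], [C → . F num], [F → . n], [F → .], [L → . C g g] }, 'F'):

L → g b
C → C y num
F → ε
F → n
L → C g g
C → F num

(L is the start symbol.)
{ [C → F . num] }

GOTO(I, 'F') = CLOSURE({ [A → αX.β] : [A → α.Xβ] ∈ I, X = 'F' })

Items with dot before 'F', with the dot advanced:
  [C → . F num] → [C → F . num]
Closure adds nothing (no advanced item has the dot before a non-terminal).

GOTO = { [C → F . num] }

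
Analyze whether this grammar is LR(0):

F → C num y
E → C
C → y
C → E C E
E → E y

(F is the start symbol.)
A grammar is LR(0) if no state in the canonical LR(0) collection has:
  - both a shift item (dot before a terminal) and a complete item (shift-reduce conflict), or
  - two or more complete items (reduce-reduce conflict; the accept item [F' → F .] counts as a complete item here).

Augment with F' → F and build the canonical LR(0) collection (I0 = CLOSURE({[F' → . F]}), then GOTO on every symbol after a dot until no new states appear). It has 11 states:
  I0: { [C → . E C E], [C → . y], [E → . C], [E → . E y], [F → . C num y], [F' → . F] }  — shift
  I1: { [E → C .], [F → C . num y] }  — shift, reduce
  I2: { [C → . E C E], [C → . y], [C → E . C E], [E → . C], [E → . E y], [E → E . y] }  — shift
  I3: { [F' → F .] }  — accept
  I4: { [C → y .] }  — reduce
  I5: { [C → . E C E], [C → . y], [C → E C . E], [E → . C], [E → . E y], [E → C .] }  — shift, reduce
  I6: { [C → y .], [E → E y .] }  — 2 reduces
  I7: { [E → C .] }  — reduce
  I8: { [C → . E C E], [C → . y], [C → E . C E], [C → E C E .], [E → . C], [E → . E y], [E → E . y] }  — shift, reduce
  I9: { [F → C num . y] }  — shift
  I10: { [F → C num y .] }  — reduce

Conflict in state I1:
  Shift-reduce conflict between [E → C .] and [F → C . num y]
So the grammar is NOT LR(0).

Answer: No. Shift-reduce conflict between [E → C .] and [F → C . num y]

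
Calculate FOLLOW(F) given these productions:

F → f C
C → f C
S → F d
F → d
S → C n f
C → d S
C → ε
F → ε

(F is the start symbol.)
To compute FOLLOW(F), find every occurrence of F on a right-hand side N → α F β: add FIRST(β) \ {ε}, and if β is empty or nullable also add FOLLOW(N). Iterate to a fixed point.

F is the start symbol, so $ ∈ FOLLOW(F).
In S → F d: F is followed by d, add FIRST(d) \ {ε} = { 'd' }

Taking the union: FOLLOW(F) = { $, 'd' }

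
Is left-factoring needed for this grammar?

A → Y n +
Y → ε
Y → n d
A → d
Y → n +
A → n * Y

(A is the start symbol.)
Yes, Y has productions with common prefix 'n'

Left-factoring is needed when two productions for the same non-terminal
share a common prefix on the right-hand side.

Productions for A:
  A → Y n +
  A → d
  A → n * Y
Productions for Y:
  Y → ε
  Y → n d
  Y → n +

Found common prefix 'n' in productions for Y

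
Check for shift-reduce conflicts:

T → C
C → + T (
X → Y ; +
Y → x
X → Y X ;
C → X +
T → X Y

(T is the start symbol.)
Augment with T' → T and build the canonical LR(0) collection (I0 = CLOSURE({[T' → . T]}), then GOTO on every symbol after a dot until no new states appear). It has 15 states:
  I0: { [C → . + T (], [C → . X +], [T → . C], [T → . X Y], [T' → . T], [X → . Y ; +], [X → . Y X ;], [Y → . x] }  — shift
  I1: { [C → + . T (], [C → . + T (], [C → . X +], [T → . C], [T → . X Y], [X → . Y ; +], [X → . Y X ;], [Y → . x] }  — shift
  I2: { [T → C .] }  — reduce
  I3: { [T' → T .] }  — accept
  I4: { [C → X . +], [T → X . Y], [Y → . x] }  — shift
  I5: { [X → . Y ; +], [X → . Y X ;], [X → Y . ; +], [X → Y . X ;], [Y → . x] }  — shift
  I6: { [Y → x .] }  — reduce
  I7: { [X → Y ; . +] }  — shift
  I8: { [X → Y X . ;] }  — shift
  I9: { [X → Y X ; .] }  — reduce
  I10: { [X → Y ; + .] }  — reduce
  I11: { [C → X + .] }  — reduce
  I12: { [T → X Y .] }  — reduce
  I13: { [C → + T . (] }  — shift
  I14: { [C → + T ( .] }  — reduce

No state contains both a complete item and a shift item.

Answer: No shift-reduce conflicts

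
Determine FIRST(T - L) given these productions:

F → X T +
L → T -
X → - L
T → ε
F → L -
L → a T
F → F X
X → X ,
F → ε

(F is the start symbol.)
FIRST sets of the non-terminals involved (from the grammar, by fixed-point iteration):
  FIRST(T) = { ε }

To compute FIRST(T - L), process the symbols left to right:
Symbol T is a non-terminal. Add FIRST(T) \ {ε} = { }
T is nullable (ε ∈ FIRST(T)), continue to the next symbol.
Symbol - is a terminal. Add '-' and stop.
FIRST(T - L) = { '-' }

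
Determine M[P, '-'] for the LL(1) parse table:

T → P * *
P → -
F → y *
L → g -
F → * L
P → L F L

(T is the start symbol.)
P → -

To find M[P, '-'], we find productions for P where '-' is in the predict set (PREDICT(N → α) = (FIRST(α) \ {ε}) ∪ (FOLLOW(N) if α ⇒* ε)).

Relevant sets:
  FIRST(L) = { 'g' }

P → -: PREDICT = { '-' }
  '-' is in predict set, so this production goes in M[P, '-']
P → L F L: PREDICT = { 'g' }

M[P, '-'] = P → -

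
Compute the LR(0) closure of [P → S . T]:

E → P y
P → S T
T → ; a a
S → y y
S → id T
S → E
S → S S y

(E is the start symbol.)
To compute CLOSURE, for each item [A → α.Bβ] where B is a non-terminal, add [B → .γ] for all productions B → γ; repeat for the newly added items until nothing changes.

Start with: [P → S . T]
  [P → S . T] has the dot before T: add [T → . ; a a]
No further items can be added.

CLOSURE = { [P → S . T], [T → . ; a a] }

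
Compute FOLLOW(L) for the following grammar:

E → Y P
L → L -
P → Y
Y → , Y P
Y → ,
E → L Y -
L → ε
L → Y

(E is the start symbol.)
{ ',', '-' }

To compute FOLLOW(L), find every occurrence of L on a right-hand side N → α L β: add FIRST(β) \ {ε}, and if β is empty or nullable also add FOLLOW(N). Iterate to a fixed point.

In L → L -: L is followed by '-', add FIRST('-') \ {ε} = { '-' }
In E → L Y -: L is followed by Y '-', add FIRST(Y '-') \ {ε} = { ',' }

Taking the union: FOLLOW(L) = { ',', '-' }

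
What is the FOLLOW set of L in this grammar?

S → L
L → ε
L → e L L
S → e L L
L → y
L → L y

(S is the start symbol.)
To compute FOLLOW(L), find every occurrence of L on a right-hand side N → α L β: add FIRST(β) \ {ε}, and if β is empty or nullable also add FOLLOW(N). Iterate to a fixed point.

In S → L: L is at the end, add FOLLOW(S)
In L → e L L: L is followed by L, add FIRST(L) \ {ε} = { 'e', 'y' }
  L is nullable, so FOLLOW(L) is also included — that is the set being defined, nothing new
In L → e L L: L is at the end; this adds FOLLOW(L) to itself — nothing new
In S → e L L: L is followed by L, add FIRST(L) \ {ε} = { 'e', 'y' }
  L is nullable, so also add FOLLOW(S)
In S → e L L: L is at the end, add FOLLOW(S)
In L → L y: L is followed by y, add FIRST(y) \ {ε} = { 'y' }

The FOLLOW sets referred to above (computed the same way, to a fixed point):
  FOLLOW(S) = { $ }

Taking the union: FOLLOW(L) = { $, 'e', 'y' }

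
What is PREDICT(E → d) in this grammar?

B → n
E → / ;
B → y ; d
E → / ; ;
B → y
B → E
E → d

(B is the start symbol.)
{ 'd' }

PREDICT(E → d) = (FIRST(RHS) \ {ε}) ∪ (FOLLOW(E) if ε ∈ FIRST(RHS), i.e. RHS ⇒* ε)
FIRST(d) = { 'd' }
ε ∉ FIRST(d), so FOLLOW(E) is not added.
PREDICT(E → d) = { 'd' }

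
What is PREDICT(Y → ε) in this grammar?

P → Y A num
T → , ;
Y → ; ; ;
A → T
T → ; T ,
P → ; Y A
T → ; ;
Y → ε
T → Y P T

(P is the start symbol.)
{ ',', ';' }

PREDICT(Y → ε) = (FIRST(RHS) \ {ε}) ∪ (FOLLOW(Y) if ε ∈ FIRST(RHS), i.e. RHS ⇒* ε)
The right-hand side is ε (FIRST(ε) = { ε }), so the predict set is FOLLOW(Y) = { ',', ';' }
PREDICT(Y → ε) = { ',', ';' }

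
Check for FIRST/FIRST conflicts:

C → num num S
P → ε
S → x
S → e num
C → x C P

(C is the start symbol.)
No FIRST/FIRST conflicts.

A FIRST/FIRST conflict occurs when two productions N → α and N → β for the same non-terminal have FIRST(α) ∩ FIRST(β) ≠ ∅ (with ε ∈ FIRST of a nullable right-hand side, so two nullable alternatives also conflict).

Productions for C:
  C → num num S: FIRST = { 'num' }
  C → x C P: FIRST = { 'x' }
Productions for S:
  S → x: FIRST = { 'x' }
  S → e num: FIRST = { 'e' }
P has only one production, so no FIRST/FIRST conflict is possible there.

All alternatives of each non-terminal have pairwise disjoint FIRST sets.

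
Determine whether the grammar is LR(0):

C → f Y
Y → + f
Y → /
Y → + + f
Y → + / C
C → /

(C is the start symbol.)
Yes, the grammar is LR(0)

Augment with C' → C and build the canonical LR(0) collection (I0 = CLOSURE({[C' → . C]}), then GOTO on every symbol after a dot until no new states appear). It has 12 states:
  I0: { [C → . /], [C → . f Y], [C' → . C] }  — shift
  I1: { [C → / .] }  — reduce
  I2: { [C' → C .] }  — accept
  I3: { [C → f . Y], [Y → . + + f], [Y → . + / C], [Y → . + f], [Y → . /] }  — shift
  I4: { [Y → + . + f], [Y → + . / C], [Y → + . f] }  — shift
  I5: { [Y → / .] }  — reduce
  I6: { [C → f Y .] }  — reduce
  I7: { [Y → + + . f] }  — shift
  I8: { [C → . /], [C → . f Y], [Y → + / . C] }  — shift
  I9: { [Y → + f .] }  — reduce
  I10: { [Y → + / C .] }  — reduce
  I11: { [Y → + + f .] }  — reduce

Every state is either a pure shift/goto state or contains exactly one complete item and nothing to shift — no conflicts. The grammar is LR(0).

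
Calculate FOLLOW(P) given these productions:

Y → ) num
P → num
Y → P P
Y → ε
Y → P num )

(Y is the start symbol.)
{ $, 'num' }

In Y → P P: P is followed by P, add FIRST(P) \ {ε} = { 'num' }
In Y → P P: P is at the end, add FOLLOW(Y)
In Y → P num ): P is followed by num ')', add FIRST(num ')') \ {ε} = { 'num' }

The FOLLOW sets referred to above (computed the same way, to a fixed point):
  FOLLOW(Y) = { $ }

Taking the union: FOLLOW(P) = { $, 'num' }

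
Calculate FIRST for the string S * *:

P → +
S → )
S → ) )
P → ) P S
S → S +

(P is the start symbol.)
FIRST sets of the non-terminals involved (from the grammar, by fixed-point iteration):
  FIRST(S) = { ')' }

To compute FIRST(S * *), process the symbols left to right:
Symbol S is a non-terminal. Add FIRST(S) \ {ε} = { ')' }
S is not nullable (ε ∉ FIRST(S)), so stop here.
FIRST(S * *) = { ')' }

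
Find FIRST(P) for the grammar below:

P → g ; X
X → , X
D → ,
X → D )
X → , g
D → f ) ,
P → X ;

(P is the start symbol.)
FIRST sets of the other non-terminals involved (by the same procedure, iterated to a fixed point):
  FIRST(X) = { ',', 'f' }

From P → g ; X:
  - g is a terminal: add 'g' and stop
From P → X ;:
  - X is a non-terminal: add FIRST(X) \ {ε} = { ',', 'f' }
    X is not nullable, so stop

Collecting: FIRST(P) = { ',', 'f', 'g' }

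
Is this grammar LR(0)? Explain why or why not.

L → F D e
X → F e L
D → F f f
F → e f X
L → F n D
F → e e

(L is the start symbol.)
A grammar is LR(0) if no state in the canonical LR(0) collection has:
  - both a shift item (dot before a terminal) and a complete item (shift-reduce conflict), or
  - two or more complete items (reduce-reduce conflict; the accept item [L' → L .] counts as a complete item here).

Augment with L' → L and build the canonical LR(0) collection (I0 = CLOSURE({[L' → . L]}), then GOTO on every symbol after a dot until no new states appear). It has 17 states:
  I0: { [F → . e e], [F → . e f X], [L → . F D e], [L → . F n D], [L' → . L] }  — shift
  I1: { [D → . F f f], [F → . e e], [F → . e f X], [L → F . D e], [L → F . n D] }  — shift
  I2: { [L' → L .] }  — accept
  I3: { [F → e . e], [F → e . f X] }  — shift
  I4: { [F → e e .] }  — reduce
  I5: { [F → . e e], [F → . e f X], [F → e f . X], [X → . F e L] }  — shift
  I6: { [X → F . e L] }  — shift
  I7: { [F → e f X .] }  — reduce
  I8: { [F → . e e], [F → . e f X], [L → . F D e], [L → . F n D], [X → F e . L] }  — shift
  I9: { [X → F e L .] }  — reduce
  I10: { [L → F D . e] }  — shift
  I11: { [D → F . f f] }  — shift
  I12: { [D → . F f f], [F → . e e], [F → . e f X], [L → F n . D] }  — shift
  I13: { [L → F n D .] }  — reduce
  I14: { [D → F f . f] }  — shift
  I15: { [D → F f f .] }  — reduce
  I16: { [L → F D e .] }  — reduce

Every state is either a pure shift/goto state or contains exactly one complete item and nothing to shift — no conflicts. The grammar is LR(0).

Answer: Yes, the grammar is LR(0)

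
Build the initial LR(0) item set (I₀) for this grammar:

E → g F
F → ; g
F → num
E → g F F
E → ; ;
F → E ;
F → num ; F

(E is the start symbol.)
{ [E → . ; ;], [E → . g F F], [E → . g F], [E' → . E] }

First, augment the grammar with E' → E
I₀ = CLOSURE({ [E' → . E] }):
  [E' → . E] has the dot before E: add [E → . g F], [E → . g F F], [E → . ; ;]
No further items can be added.

I₀ = { [E → . ; ;], [E → . g F F], [E → . g F], [E' → . E] }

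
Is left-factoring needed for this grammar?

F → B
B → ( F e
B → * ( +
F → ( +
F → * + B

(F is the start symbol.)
Left-factoring is needed when two productions for the same non-terminal
share a common prefix on the right-hand side.

Productions for F:
  F → B
  F → ( +
  F → * + B
Productions for B:
  B → ( F e
  B → * ( +

No common prefixes found.

Answer: No, left-factoring is not needed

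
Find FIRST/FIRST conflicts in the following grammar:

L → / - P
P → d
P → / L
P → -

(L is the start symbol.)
No FIRST/FIRST conflicts.

Productions for P:
  P → d: FIRST = { 'd' }
  P → / L: FIRST = { '/' }
  P → -: FIRST = { '-' }
L has only one production, so no FIRST/FIRST conflict is possible there.

All alternatives of each non-terminal have pairwise disjoint FIRST sets.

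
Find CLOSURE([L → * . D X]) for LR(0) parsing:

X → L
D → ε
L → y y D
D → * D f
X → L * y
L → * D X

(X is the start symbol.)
To compute CLOSURE, for each item [A → α.Bβ] where B is a non-terminal, add [B → .γ] for all productions B → γ; repeat for the newly added items until nothing changes.

Start with: [L → * . D X]
  [L → * . D X] has the dot before D: add [D → .], [D → . * D f]
No further items can be added.

CLOSURE = { [D → . * D f], [D → .], [L → * . D X] }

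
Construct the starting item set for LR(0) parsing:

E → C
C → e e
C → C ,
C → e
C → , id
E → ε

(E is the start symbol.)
First, augment the grammar with E' → E
I₀ = CLOSURE({ [E' → . E] }):
  [E' → . E] has the dot before E: add [E → . C], [E → .]
  [E → . C] has the dot before C: add [C → . e e], [C → . C ,], [C → . e], [C → . , id]
No further items can be added.

I₀ = { [C → . , id], [C → . C ,], [C → . e e], [C → . e], [E → . C], [E → .], [E' → . E] }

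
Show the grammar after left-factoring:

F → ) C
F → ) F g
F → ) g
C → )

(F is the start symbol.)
F → ) F'
F' → C
F' → F g
F' → g
C → )

Left-factoring transforms A → αβ₁ | αβ₂ into A → αA' and A' → β₁ | β₂
(α is the longest common prefix among the alternatives). Repeat until
no nonterminal has two alternatives with a common prefix.

Round 1: F has alternatives sharing prefix ')'. Introduce F': F → ) F'
  Add: F' → C
  Add: F' → F g
  Add: F' → g

No remaining common prefixes — done.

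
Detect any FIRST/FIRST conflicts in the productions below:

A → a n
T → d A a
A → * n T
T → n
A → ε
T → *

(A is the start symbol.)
A FIRST/FIRST conflict occurs when two productions N → α and N → β for the same non-terminal have FIRST(α) ∩ FIRST(β) ≠ ∅ (with ε ∈ FIRST of a nullable right-hand side, so two nullable alternatives also conflict).

Productions for A:
  A → a n: FIRST = { 'a' }
  A → * n T: FIRST = { '*' }
  A → ε: FIRST = { ε }
Productions for T:
  T → d A a: FIRST = { 'd' }
  T → n: FIRST = { 'n' }
  T → *: FIRST = { '*' }

All alternatives of each non-terminal have pairwise disjoint FIRST sets.

Answer: No FIRST/FIRST conflicts.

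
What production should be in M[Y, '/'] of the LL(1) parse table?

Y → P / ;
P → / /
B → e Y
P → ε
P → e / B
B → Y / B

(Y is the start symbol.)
To find M[Y, '/'], we find productions for Y where '/' is in the predict set (PREDICT(N → α) = (FIRST(α) \ {ε}) ∪ (FOLLOW(N) if α ⇒* ε)).

Relevant sets:
  FIRST(P) = { '/', 'e', ε }

Y → P / ;: PREDICT = { '/', 'e' }
  '/' is in predict set, so this production goes in M[Y, '/']

M[Y, '/'] = Y → P / ;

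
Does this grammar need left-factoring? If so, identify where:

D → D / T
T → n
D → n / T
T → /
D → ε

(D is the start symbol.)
No, left-factoring is not needed

Left-factoring is needed when two productions for the same non-terminal
share a common prefix on the right-hand side.

Productions for D:
  D → D / T
  D → n / T
  D → ε
Productions for T:
  T → n
  T → /

No common prefixes found.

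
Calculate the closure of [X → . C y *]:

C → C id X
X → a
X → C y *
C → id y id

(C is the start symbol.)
Start with: [X → . C y *]
  [X → . C y *] has the dot before C: add [C → . C id X], [C → . id y id]
No further items can be added.

CLOSURE = { [C → . C id X], [C → . id y id], [X → . C y *] }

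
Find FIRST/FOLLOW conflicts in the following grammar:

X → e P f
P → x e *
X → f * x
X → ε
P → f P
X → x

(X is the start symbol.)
No FIRST/FOLLOW conflicts.

A FIRST/FOLLOW conflict occurs when a non-terminal N has a nullable alternative N → β (β ⇒* ε) and another alternative N → α with FIRST(α) ∩ FOLLOW(N) ≠ ∅: on such a lookahead the parser cannot decide between expanding α and letting N vanish via β.

Nullable non-terminals: X.

X: nullable alternative(s) X → ε; FOLLOW(X) = { $ }
  X → e P f: FIRST \ {ε} = { 'e' } — disjoint from FOLLOW(X)
  X → f * x: FIRST \ {ε} = { 'f' } — disjoint from FOLLOW(X)
  X → ε: FIRST \ {ε} = { } — this is the only nullable alternative, skip
  X → x: FIRST \ {ε} = { 'x' } — disjoint from FOLLOW(X)

P has no nullable alternative, so no FIRST/FOLLOW check is needed there.

No FIRST/FOLLOW conflicts found.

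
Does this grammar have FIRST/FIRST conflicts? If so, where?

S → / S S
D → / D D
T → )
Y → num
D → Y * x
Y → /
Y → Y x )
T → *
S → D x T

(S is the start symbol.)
FIRST sets of the non-terminals at (or reachable through a nullable prefix from) the front of some alternative:
  FIRST(D) = { '/', 'num' }
  FIRST(Y) = { '/', 'num' }

Productions for S:
  S → / S S: FIRST = { '/' }
  S → D x T: FIRST = { '/', 'num' }
Productions for D:
  D → / D D: FIRST = { '/' }
  D → Y * x: FIRST = { '/', 'num' }
Productions for T:
  T → ): FIRST = { ')' }
  T → *: FIRST = { '*' }
Productions for Y:
  Y → num: FIRST = { 'num' }
  Y → /: FIRST = { '/' }
  Y → Y x ): FIRST = { '/', 'num' }

Conflict for S: S → / S S and S → D x T
  Overlap: { '/' }
Conflict for D: D → / D D and D → Y * x
  Overlap: { '/' }
Conflict for Y: Y → num and Y → Y x )
  Overlap: { 'num' }
Conflict for Y: Y → / and Y → Y x )
  Overlap: { '/' }

Answer: Yes. S → '/' S S / S → D x T on { '/' }; D → '/' D D / D → Y '*' x on { '/' }; Y → num / Y → Y x ')' on { 'num' }; Y → '/' / Y → Y x ')' on { '/' }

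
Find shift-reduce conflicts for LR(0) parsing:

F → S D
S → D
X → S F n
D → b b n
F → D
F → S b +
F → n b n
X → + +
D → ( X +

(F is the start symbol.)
No shift-reduce conflicts

A shift-reduce conflict occurs when an LR(0) state has both:
  - a complete (reduce) item [A → α .] (dot at the end), and
  - a shift item [B → β . c γ] (dot before a terminal).

Augment with F' → F and build the canonical LR(0) collection (I0 = CLOSURE({[F' → . F]}), then GOTO on every symbol after a dot until no new states appear). It has 22 states:
  I0: { [D → . ( X +], [D → . b b n], [F → . D], [F → . S D], [F → . S b +], [F → . n b n], [F' → . F], [S → . D] }  — shift
  I1: { [D → ( . X +], [D → . ( X +], [D → . b b n], [S → . D], [X → . + +], [X → . S F n] }  — shift
  I2: { [F → D .], [S → D .] }  — 2 reduces
  I3: { [F' → F .] }  — accept
  I4: { [D → . ( X +], [D → . b b n], [F → S . D], [F → S . b +] }  — shift
  I5: { [D → b . b n] }  — shift
  I6: { [F → n . b n] }  — shift
  I7: { [F → n b . n] }  — shift
  I8: { [F → n b n .] }  — reduce
  I9: { [D → b b . n] }  — shift
  I10: { [D → b b n .] }  — reduce
  I11: { [F → S D .] }  — reduce
  I12: { [D → b . b n], [F → S b . +] }  — shift
  I13: { [F → S b + .] }  — reduce
  I14: { [X → + . +] }  — shift
  I15: { [S → D .] }  — reduce
  I16: { [D → . ( X +], [D → . b b n], [F → . D], [F → . S D], [F → . S b +], [F → . n b n], [S → . D], [X → S . F n] }  — shift
  I17: { [D → ( X . +] }  — shift
  I18: { [D → ( X + .] }  — reduce
  I19: { [X → S F . n] }  — shift
  I20: { [X → S F n .] }  — reduce
  I21: { [X → + + .] }  — reduce

No state contains both a complete item and a shift item.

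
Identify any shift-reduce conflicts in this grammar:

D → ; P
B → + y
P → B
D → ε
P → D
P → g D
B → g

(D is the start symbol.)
A shift-reduce conflict occurs when an LR(0) state has both:
  - a complete (reduce) item [A → α .] (dot at the end), and
  - a shift item [B → β . c γ] (dot before a terminal).

Augment with D' → D and build the canonical LR(0) collection (I0 = CLOSURE({[D' → . D]}), then GOTO on every symbol after a dot until no new states appear). It has 10 states:
  I0: { [D → . ; P], [D → .], [D' → . D] }  — shift, reduce
  I1: { [B → . + y], [B → . g], [D → . ; P], [D → .], [D → ; . P], [P → . B], [P → . D], [P → . g D] }  — shift, reduce
  I2: { [D' → D .] }  — accept
  I3: { [B → + . y] }  — shift
  I4: { [P → B .] }  — reduce
  I5: { [P → D .] }  — reduce
  I6: { [D → ; P .] }  — reduce
  I7: { [B → g .], [D → . ; P], [D → .], [P → g . D] }  — shift, 2 reduces
  I8: { [P → g D .] }  — reduce
  I9: { [B → + y .] }  — reduce

I0 contains reduce item [D → .] and shift item [D → . ; P] — shift-reduce conflict.
I1 contains reduce item [D → .] and shift items [B → . + y], [B → . g], [D → . ; P], [P → . g D] — shift-reduce conflict.
I7 contains reduce items [B → g .], [D → .] and shift item [D → . ; P] — shift-reduce conflict.

Answer: Yes — I0: [D → .] vs [D → . ; P]; I1: [D → .] vs [B → . + y]; I7: [B → g .] vs [D → . ; P]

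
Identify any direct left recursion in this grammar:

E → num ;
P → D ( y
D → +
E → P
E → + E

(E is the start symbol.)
E → num ;: starts with num
P → D ( y: starts with D
D → +: starts with '+'
E → P: starts with P
E → + E: starts with '+'

No direct left recursion found.

Answer: No direct left recursion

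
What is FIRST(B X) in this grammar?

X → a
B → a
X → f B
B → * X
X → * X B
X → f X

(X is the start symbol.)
FIRST sets of the non-terminals involved (from the grammar, by fixed-point iteration):
  FIRST(B) = { '*', 'a' }

To compute FIRST(B X), process the symbols left to right:
Symbol B is a non-terminal. Add FIRST(B) \ {ε} = { '*', 'a' }
B is not nullable (ε ∉ FIRST(B)), so stop here.
FIRST(B X) = { '*', 'a' }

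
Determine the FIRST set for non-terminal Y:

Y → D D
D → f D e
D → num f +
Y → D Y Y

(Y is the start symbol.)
FIRST sets of the other non-terminals involved (by the same procedure, iterated to a fixed point):
  FIRST(D) = { 'f', 'num' }

From Y → D D:
  - D is a non-terminal: add FIRST(D) \ {ε} = { 'f', 'num' }
    D is not nullable, so stop
From Y → D Y Y:
  - D is a non-terminal: add FIRST(D) \ {ε} = { 'f', 'num' }
    D is not nullable, so stop

Collecting: FIRST(Y) = { 'f', 'num' }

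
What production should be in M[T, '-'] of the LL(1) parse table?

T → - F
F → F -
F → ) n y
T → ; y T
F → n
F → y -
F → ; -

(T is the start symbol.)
To find M[T, '-'], we find productions for T where '-' is in the predict set (PREDICT(N → α) = (FIRST(α) \ {ε}) ∪ (FOLLOW(N) if α ⇒* ε)).

T → - F: PREDICT = { '-' }
  '-' is in predict set, so this production goes in M[T, '-']
T → ; y T: PREDICT = { ';' }

M[T, '-'] = T → - F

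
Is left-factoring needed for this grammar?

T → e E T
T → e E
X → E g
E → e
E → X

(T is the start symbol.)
Yes, T has productions with common prefix 'e E'

Left-factoring is needed when two productions for the same non-terminal
share a common prefix on the right-hand side.

Productions for T:
  T → e E T
  T → e E
Productions for E:
  E → e
  E → X

Found common prefix 'e E' in productions for T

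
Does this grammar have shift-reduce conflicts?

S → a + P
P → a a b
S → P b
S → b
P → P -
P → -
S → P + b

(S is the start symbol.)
Yes — I9: [S → a + P .] vs [P → P . -]

A shift-reduce conflict occurs when an LR(0) state has both:
  - a complete (reduce) item [A → α .] (dot at the end), and
  - a shift item [B → β . c γ] (dot before a terminal).

Augment with S' → S and build the canonical LR(0) collection (I0 = CLOSURE({[S' → . S]}), then GOTO on every symbol after a dot until no new states appear). It has 15 states:
  I0: { [P → . -], [P → . P -], [P → . a a b], [S → . P + b], [S → . P b], [S → . a + P], [S → . b], [S' → . S] }  — shift
  I1: { [P → - .] }  — reduce
  I2: { [P → P . -], [S → P . + b], [S → P . b] }  — shift
  I3: { [S' → S .] }  — accept
  I4: { [P → a . a b], [S → a . + P] }  — shift
  I5: { [S → b .] }  — reduce
  I6: { [P → . -], [P → . P -], [P → . a a b], [S → a + . P] }  — shift
  I7: { [P → a a . b] }  — shift
  I8: { [P → a a b .] }  — reduce
  I9: { [P → P . -], [S → a + P .] }  — shift, reduce
  I10: { [P → a . a b] }  — shift
  I11: { [P → P - .] }  — reduce
  I12: { [S → P + . b] }  — shift
  I13: { [S → P b .] }  — reduce
  I14: { [S → P + b .] }  — reduce

I9 contains reduce item [S → a + P .] and shift item [P → P . -] — shift-reduce conflict.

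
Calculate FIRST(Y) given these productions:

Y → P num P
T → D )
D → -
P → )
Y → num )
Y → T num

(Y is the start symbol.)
To compute FIRST(Y), examine every production with Y on the left-hand side, reading each right-hand side left to right until a non-nullable symbol is reached.

FIRST sets of the other non-terminals involved (by the same procedure, iterated to a fixed point):
  FIRST(P) = { ')' }
  FIRST(T) = { '-' }

From Y → P num P:
  - P is a non-terminal: add FIRST(P) \ {ε} = { ')' }
    P is not nullable, so stop
From Y → num ):
  - num is a terminal: add 'num' and stop
From Y → T num:
  - T is a non-terminal: add FIRST(T) \ {ε} = { '-' }
    T is not nullable, so stop

Collecting: FIRST(Y) = { ')', '-', 'num' }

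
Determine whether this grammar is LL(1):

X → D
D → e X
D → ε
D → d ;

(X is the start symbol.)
Yes, the grammar is LL(1).

A grammar is LL(1) if for each non-terminal N with multiple productions, the predict sets of those productions are pairwise disjoint, where PREDICT(N → α) = (FIRST(α) \ {ε}) ∪ (FOLLOW(N) if α ⇒* ε).

Relevant sets:
  FOLLOW(D) = { $ }

For D:
  PREDICT(D → e X) = { 'e' }
  PREDICT(D → ε) = { $ }
  PREDICT(D → d ';') = { 'd' }
X has a single production, so nothing to check there.

All predict sets are disjoint. The grammar IS LL(1).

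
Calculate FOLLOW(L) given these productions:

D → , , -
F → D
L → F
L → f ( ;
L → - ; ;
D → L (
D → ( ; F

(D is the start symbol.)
In D → L (: L is followed by '(', add FIRST('(') \ {ε} = { '(' }

Taking the union: FOLLOW(L) = { '(' }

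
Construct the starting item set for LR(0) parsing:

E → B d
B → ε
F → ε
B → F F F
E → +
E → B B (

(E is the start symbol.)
{ [B → . F F F], [B → .], [E → . +], [E → . B B (], [E → . B d], [E' → . E], [F → .] }

First, augment the grammar with E' → E
I₀ = CLOSURE({ [E' → . E] }):
  [E' → . E] has the dot before E: add [E → . B d], [E → . +], [E → . B B (]
  [E → . B d] has the dot before B: add [B → .], [B → . F F F]
  [B → . F F F] has the dot before F: add [F → .]
No further items can be added.

I₀ = { [B → . F F F], [B → .], [E → . +], [E → . B B (], [E → . B d], [E' → . E], [F → .] }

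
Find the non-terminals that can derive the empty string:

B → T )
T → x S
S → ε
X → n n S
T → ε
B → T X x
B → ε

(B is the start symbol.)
{ 'B', 'S', 'T' }

ε-productions: S → ε, T → ε, B → ε
So S, T, B are immediately nullable.
No further non-terminal can be added: every production for the remaining non-terminals contains a terminal or a non-nullable non-terminal.
Nullable = { 'B', 'S', 'T' }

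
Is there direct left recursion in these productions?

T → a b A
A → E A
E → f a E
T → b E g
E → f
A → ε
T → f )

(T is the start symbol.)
No direct left recursion

Direct left recursion occurs when N → N α for some non-terminal N (the right-hand side begins with the left-hand side itself).

T → a b A: starts with a
A → E A: starts with E
E → f a E: starts with f
T → b E g: starts with b
E → f: starts with f
A → ε: starts with ε
T → f ): starts with f

No direct left recursion found.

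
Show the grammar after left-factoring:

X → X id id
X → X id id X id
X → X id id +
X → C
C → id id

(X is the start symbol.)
X → X id id X'
X' → ε
X' → X id
X' → +
X → C
C → id id

Left-factoring transforms A → αβ₁ | αβ₂ into A → αA' and A' → β₁ | β₂
(α is the longest common prefix among the alternatives). Repeat until
no nonterminal has two alternatives with a common prefix.

Round 1: X has alternatives sharing prefix 'X id id'. Introduce X': X → X id id X'
  Add: X' → ε
  Add: X' → X id
  Add: X' → +

No remaining common prefixes — done.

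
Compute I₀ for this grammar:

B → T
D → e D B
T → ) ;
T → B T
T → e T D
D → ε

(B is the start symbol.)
First, augment the grammar with B' → B
I₀ = CLOSURE({ [B' → . B] }):
  [B' → . B] has the dot before B: add [B → . T]
  [B → . T] has the dot before T: add [T → . ) ;], [T → . B T], [T → . e T D]
No further items can be added.

I₀ = { [B → . T], [B' → . B], [T → . ) ;], [T → . B T], [T → . e T D] }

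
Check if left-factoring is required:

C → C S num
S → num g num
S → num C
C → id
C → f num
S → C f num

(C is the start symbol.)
Left-factoring is needed when two productions for the same non-terminal
share a common prefix on the right-hand side.

Productions for C:
  C → C S num
  C → id
  C → f num
Productions for S:
  S → num g num
  S → num C
  S → C f num

Found common prefix 'num' in productions for S

Answer: Yes, S has productions with common prefix 'num'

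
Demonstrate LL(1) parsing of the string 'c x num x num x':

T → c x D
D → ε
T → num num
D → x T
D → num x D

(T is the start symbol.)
LL(1) parsing maintains a stack (initially the start symbol over $) and the input. At each step: if the stack top is a terminal, match it against the current input token; if it is a non-terminal N, replace it with the RHS of M[N, lookahead] (the unique production whose predict set contains the lookahead).

Stack is shown with the top on the left.

Stack      Input              Action
------------------------------------
T $        c x num x num x $  output T → c x D
c x D $    c x num x num x $  match 'c'
x D $      x num x num x $    match 'x'
D $        num x num x $      output D → num x D
num x D $  num x num x $      match 'num'
x D $      x num x $          match 'x'
D $        num x $            output D → num x D
num x D $  num x $            match 'num'
x D $      x $                match 'x'
D $        $                  output D → ε
$          $                  accept

The string is accepted.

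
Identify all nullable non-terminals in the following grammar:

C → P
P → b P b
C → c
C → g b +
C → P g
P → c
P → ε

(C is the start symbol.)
A non-terminal is nullable if it can derive ε (the empty string): either it has an ε-production, or it has a production whose right-hand side consists entirely of nullable non-terminals.

ε-productions: P → ε
So P is immediately nullable.
C → P: every symbol on the right is nullable, so C is nullable too.
Every non-terminal is now nullable.
Nullable = { 'C', 'P' }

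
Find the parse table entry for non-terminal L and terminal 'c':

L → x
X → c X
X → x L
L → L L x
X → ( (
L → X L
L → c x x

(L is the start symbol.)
L → L L x, L → X L, L → c x x

To find M[L, 'c'], we find productions for L where 'c' is in the predict set (PREDICT(N → α) = (FIRST(α) \ {ε}) ∪ (FOLLOW(N) if α ⇒* ε)).

Relevant sets:
  FIRST(L) = { '(', 'c', 'x' }
  FIRST(X) = { '(', 'c', 'x' }

L → x: PREDICT = { 'x' }
L → L L x: PREDICT = { '(', 'c', 'x' }
  'c' is in predict set, so this production goes in M[L, 'c']
L → X L: PREDICT = { '(', 'c', 'x' }
  'c' is in predict set, so this production goes in M[L, 'c']
L → c x x: PREDICT = { 'c' }
  'c' is in predict set, so this production goes in M[L, 'c']

M[L, 'c'] = L → L L x, L → X L, L → c x x  (a multiply-defined cell — the grammar is not LL(1))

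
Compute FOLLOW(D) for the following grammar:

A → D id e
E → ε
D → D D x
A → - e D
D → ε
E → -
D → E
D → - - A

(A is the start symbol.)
In A → D id e: D is followed by id e, add FIRST(id e) \ {ε} = { 'id' }
In D → D D x: D is followed by D x, add FIRST(D x) \ {ε} = { '-', 'x' }
In D → D D x: D is followed by x, add FIRST(x) \ {ε} = { 'x' }
In A → - e D: D is at the end, add FOLLOW(A)

The FOLLOW sets referred to above (computed the same way, to a fixed point):
  FOLLOW(A) = { $, '-', 'id', 'x' }

Taking the union: FOLLOW(D) = { $, '-', 'id', 'x' }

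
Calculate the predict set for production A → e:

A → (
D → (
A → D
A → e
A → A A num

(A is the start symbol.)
{ 'e' }

PREDICT(A → e) = (FIRST(RHS) \ {ε}) ∪ (FOLLOW(A) if ε ∈ FIRST(RHS), i.e. RHS ⇒* ε)
FIRST(e) = { 'e' }
ε ∉ FIRST(e), so FOLLOW(A) is not added.
PREDICT(A → e) = { 'e' }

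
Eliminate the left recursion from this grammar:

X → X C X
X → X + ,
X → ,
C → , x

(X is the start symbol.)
X is directly left-recursive. The standard transformation for
  A → A α₁ | ... | A α_m | β₁ | ... | β_n
is
  A  → β₁ A' | ... | β_n A'
  A' → α₁ A' | ... | α_m A' | ε

X → , becomes X → , X'
X → X C X becomes X' → C X X'
X → X + , becomes X' → + , X'
Add X' → ε

Productions for other non-terminals are unchanged:
  C → , x

Resulting grammar:
X → , X'
X' → C X X'
X' → + , X'
X' → ε
C → , x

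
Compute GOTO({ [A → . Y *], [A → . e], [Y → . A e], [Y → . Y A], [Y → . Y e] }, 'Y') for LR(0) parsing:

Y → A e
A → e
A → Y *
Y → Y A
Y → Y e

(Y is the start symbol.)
GOTO(I, 'Y') = CLOSURE({ [A → αX.β] : [A → α.Xβ] ∈ I, X = 'Y' })

Items with dot before 'Y', with the dot advanced:
  [A → . Y *] → [A → Y . *]
  [Y → . Y A] → [Y → Y . A]
  [Y → . Y e] → [Y → Y . e]
Closure of the advanced items:
  [Y → Y . A] has the dot before A: add [A → . e], [A → . Y *]
  [A → . Y *] has the dot before Y: add [Y → . A e], [Y → . Y A], [Y → . Y e]

GOTO = { [A → . Y *], [A → . e], [A → Y . *], [Y → . A e], [Y → . Y A], [Y → . Y e], [Y → Y . A], [Y → Y . e] }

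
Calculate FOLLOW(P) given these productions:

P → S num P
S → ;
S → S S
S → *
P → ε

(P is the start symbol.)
P is the start symbol, so $ ∈ FOLLOW(P).
In P → S num P: P is at the end; this adds FOLLOW(P) to itself — nothing new

Taking the union: FOLLOW(P) = { $ }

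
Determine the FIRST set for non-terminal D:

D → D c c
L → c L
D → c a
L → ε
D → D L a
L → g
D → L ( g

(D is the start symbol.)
To compute FIRST(D), examine every production with D on the left-hand side, reading each right-hand side left to right until a non-nullable symbol is reached.

FIRST sets of the other non-terminals involved (by the same procedure, iterated to a fixed point):
  FIRST(L) = { 'c', 'g', ε }

From D → D c c:
  - D is the symbol being defined: contributes nothing new
    D is not nullable, so stop
From D → c a:
  - c is a terminal: add 'c' and stop
From D → D L a:
  - D is the symbol being defined: contributes nothing new
    D is not nullable, so stop
From D → L ( g:
  - L is a non-terminal: add FIRST(L) \ {ε} = { 'c', 'g' }
    L is nullable, so continue to the next symbol
  - '(' is a terminal: add '(' and stop

Collecting: FIRST(D) = { '(', 'c', 'g' }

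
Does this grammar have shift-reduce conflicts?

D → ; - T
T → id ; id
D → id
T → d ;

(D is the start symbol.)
Augment with D' → D and build the canonical LR(0) collection (I0 = CLOSURE({[D' → . D]}), then GOTO on every symbol after a dot until no new states appear). It has 11 states:
  I0: { [D → . ; - T], [D → . id], [D' → . D] }  — shift
  I1: { [D → ; . - T] }  — shift
  I2: { [D' → D .] }  — accept
  I3: { [D → id .] }  — reduce
  I4: { [D → ; - . T], [T → . d ;], [T → . id ; id] }  — shift
  I5: { [D → ; - T .] }  — reduce
  I6: { [T → d . ;] }  — shift
  I7: { [T → id . ; id] }  — shift
  I8: { [T → id ; . id] }  — shift
  I9: { [T → id ; id .] }  — reduce
  I10: { [T → d ; .] }  — reduce

No state contains both a complete item and a shift item.

Answer: No shift-reduce conflicts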